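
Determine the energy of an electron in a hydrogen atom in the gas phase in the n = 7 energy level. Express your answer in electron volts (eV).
-0.2777 eV

The energy levels of a hydrogen-like atom are given by:
E_n = -13.6057 eV / n²

For n = 7:
E_7 = -13.6057 eV / 7²
E_7 = -13.6057 eV / 49
E_7 = -0.2777 eV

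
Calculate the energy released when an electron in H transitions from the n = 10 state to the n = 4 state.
0.714 eV

The energy levels are E_n = -13.6057 eV / n².

Energy at n = 10: E_10 = -13.6057 / 10² = -0.136057 eV
Energy at n = 4: E_4 = -13.6057 / 4² = -0.850356 eV

For emission (electron falling to lower state), the photon energy is:
E_photon = E_10 - E_4 = |-0.136057 - (-0.850356)|
E_photon = 0.714 eV

This energy is carried away by the emitted photon.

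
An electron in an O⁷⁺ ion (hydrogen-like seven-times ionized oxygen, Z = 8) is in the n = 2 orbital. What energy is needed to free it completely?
217.69120 eV

The ionization energy is the energy needed to remove the electron completely (n → ∞).

For a hydrogen-like ion with Z = 8, E_n = -13.6057 Z² / n² eV.

At n = 2: E_2 = -13.6057 × 8² / 2² = -217.69120000 eV
At n = ∞: E_∞ = 0 eV

Ionization energy = E_∞ - E_2 = 0 - (-217.69120000) = 217.69120000 eV
Ionization energy ≈ 217.69120 eV

This is also called the binding energy of the electron in state n = 2.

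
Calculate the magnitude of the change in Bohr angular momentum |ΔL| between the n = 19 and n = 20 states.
1.055e-34 J·s (or 1ℏ)

In the Bohr model, L_n = nℏ where ℏ = 1.05457e-34 J·s.

L_20 = 20ℏ = 2.10914e-33 J·s
L_19 = 19ℏ = 2.00368e-33 J·s

ΔL = L_20 - L_19 = (20 - 19)ℏ = 1ℏ
ΔL = 1 × 1.05457e-34 J·s = 1.055e-34 J·s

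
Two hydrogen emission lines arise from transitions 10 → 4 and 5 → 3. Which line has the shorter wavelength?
5 → 3

Calculate the energy for each transition:

Transition 10 → 4:
ΔE₁ = |E_4 - E_10| = |-13.6057/4² - (-13.6057/10²)|
ΔE₁ = |-0.85035625 - (-0.13605700)| = 0.71430 eV

Transition 5 → 3:
ΔE₂ = |E_3 - E_5| = |-13.6057/3² - (-13.6057/5²)|
ΔE₂ = |-1.51174444 - (-0.54422800)| = 0.96752 eV

Since 0.96752 eV > 0.71430 eV, the transition 5 → 3 emits the more energetic photon.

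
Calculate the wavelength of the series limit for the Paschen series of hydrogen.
820.1386 nm

The series limit corresponds to the transition from n = ∞ to n = 3.
This is the highest energy (shortest wavelength) transition in the Paschen series.

E_∞ = 0 eV
E_3 = -13.6057 / 3² = -1.51174444 eV

Energy at series limit:
ΔE = E_∞ - E_3 = 0 - (-1.51174444) = 1.51174444 eV
λ = hc/E = 1239.84 eV·nm / 1.51174444 eV = 820.1386 nm

This energy equals the ionization energy from the n = 3 state of hydrogen.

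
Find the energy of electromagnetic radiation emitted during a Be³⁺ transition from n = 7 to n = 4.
9.1630 eV

The energy levels are E_n = -13.6057 Z² eV / n².

Energy at n = 7: E_7 = -13.6057 × 4² / 7² = -4.4426776 eV
Energy at n = 4: E_4 = -13.6057 × 4² / 4² = -13.6057000 eV

For emission (electron falling to lower state), the photon energy is:
E_photon = E_7 - E_4 = |-4.4426776 - (-13.6057000)|
E_photon = 9.1630 eV

This energy is carried away by the emitted photon.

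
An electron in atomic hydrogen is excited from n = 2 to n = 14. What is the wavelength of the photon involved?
372.09993 nm

First, find the transition energy using E_n = -13.6057 / n² eV:
E_2 = -13.6057 / 2² = -3.401425000 eV
E_14 = -13.6057 / 14² = -0.069416837 eV

Photon energy: |ΔE| = |E_14 - E_2| = 3.332008163 eV

Convert to wavelength using E = hc/λ with hc = 1239.84 eV·nm:
λ = hc/E = 1239.84 eV·nm / 3.332008163 eV
λ = 372.09993 nm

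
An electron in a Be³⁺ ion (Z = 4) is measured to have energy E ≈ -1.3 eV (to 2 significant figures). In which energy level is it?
n = 13

The exact energy levels follow E_n = -13.6057 Z² / n² eV with Z = 4.

The measured value (-1.3 eV) is reported to only 2 significant figures, so we must test candidate n values and see which one matches to that precision.

Candidate energies:
  n = 11:  E = -13.6057 × 4² / 11² = -1.799101 eV
  n = 12:  E = -13.6057 × 4² / 12² = -1.511744 eV
  n = 13:  E = -13.6057 × 4² / 13² = -1.288114 eV  ← matches
  n = 14:  E = -13.6057 × 4² / 14² = -1.110669 eV
  n = 15:  E = -13.6057 × 4² / 15² = -0.967516 eV

Checking against the measurement of -1.3 eV (2 sig figs), only n = 13 agrees:
E_13 = -1.288114 eV, which rounds to -1.3 eV ✓

Therefore n = 13.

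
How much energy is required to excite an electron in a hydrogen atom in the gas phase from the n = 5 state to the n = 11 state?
0.43 eV

The energy levels of a hydrogen-like atom are E_n = -13.6057 eV / n².

Energy at n = 5: E_5 = -13.6057 / 5² = -0.54423 eV
Energy at n = 11: E_11 = -13.6057 / 11² = -0.11244 eV

The excitation energy is the difference:
ΔE = E_11 - E_5
ΔE = -0.11244 - (-0.54423)
ΔE = 0.43 eV

Since this is positive, energy must be absorbed (photon absorption).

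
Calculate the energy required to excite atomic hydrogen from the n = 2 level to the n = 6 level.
3.02349 eV

The energy levels of a hydrogen-like atom are E_n = -13.6057 eV / n².

Energy at n = 2: E_2 = -13.6057 / 2² = -3.40142500 eV
Energy at n = 6: E_6 = -13.6057 / 6² = -0.37793611 eV

The excitation energy is the difference:
ΔE = E_6 - E_2
ΔE = -0.37793611 - (-3.40142500)
ΔE = 3.02349 eV

Since this is positive, energy must be absorbed (photon absorption).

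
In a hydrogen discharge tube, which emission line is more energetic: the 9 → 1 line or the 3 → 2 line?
9 → 1

Calculate the energy for each transition:

Transition 9 → 1:
ΔE₁ = |E_1 - E_9| = |-13.6057/1² - (-13.6057/9²)|
ΔE₁ = |-13.605700000 - (-0.167971605)| = 13.437728 eV

Transition 3 → 2:
ΔE₂ = |E_2 - E_3| = |-13.6057/2² - (-13.6057/3²)|
ΔE₂ = |-3.401425000 - (-1.511744444)| = 1.889681 eV

Since 13.437728 eV > 1.889681 eV, the transition 9 → 1 emits the more energetic photon.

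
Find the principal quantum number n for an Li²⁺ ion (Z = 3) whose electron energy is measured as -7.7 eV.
n = 4

The exact energy levels follow E_n = -13.6057 Z² / n² eV with Z = 3.

The measured value (-7.7 eV) is reported to only 2 significant figures, so we must test candidate n values and see which one matches to that precision.

Candidate energies:
  n = 2:  E = -13.6057 × 3² / 2² = -30.612825 eV
  n = 3:  E = -13.6057 × 3² / 3² = -13.605700 eV
  n = 4:  E = -13.6057 × 3² / 4² = -7.653206 eV  ← matches
  n = 5:  E = -13.6057 × 3² / 5² = -4.898052 eV
  n = 6:  E = -13.6057 × 3² / 6² = -3.401425 eV

Checking against the measurement of -7.7 eV (2 sig figs), only n = 4 agrees:
E_4 = -7.653206 eV, which rounds to -7.7 eV ✓

Therefore n = 4.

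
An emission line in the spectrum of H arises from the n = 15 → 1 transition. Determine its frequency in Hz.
3.27522e+15 Hz

First, find the transition energy:
E_15 = -13.6057 / 15² = -0.0604698 eV
E_1 = -13.6057 / 1² = -13.6057000 eV
|ΔE| = |E_1 - E_15| = 13.5452302 eV

Convert to Joules: E = 13.5452302 eV × (1.602177 × 10⁻¹⁹ J/eV) = 2.1701856e-18 J

Using E = hf:
f = E/h = 2.1701856e-18 J / (6.62607 × 10⁻³⁴ J·s)
f = 3.27522e+15 Hz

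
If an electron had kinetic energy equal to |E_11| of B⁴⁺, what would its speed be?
9.9441e+05 m/s (or 0.331698% of c)

The binding energy at n = 11 for B⁴⁺ is:
E_11 = -13.6057 × 5²/11² = -2.81109504 eV
|E_11| = 2.81109504 eV

Convert to Joules:
KE = 2.81109504 eV × (1.602177 × 10⁻¹⁹ J/eV) = 4.503872e-19 J

Using KE = ½mv²:
v = √(2·KE/m_e)
v = √(2 × 4.503872e-19 J / 9.10938 × 10⁻³¹ kg)
v = 9.9441e+05 m/s

This is approximately 0.331698% the speed of light.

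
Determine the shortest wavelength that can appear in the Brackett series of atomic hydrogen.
1458.024 nm

The series limit corresponds to the transition from n = ∞ to n = 4.
This is the highest energy (shortest wavelength) transition in the Brackett series.

E_∞ = 0 eV
E_4 = -13.6057 / 4² = -0.850356250 eV

Energy at series limit:
ΔE = E_∞ - E_4 = 0 - (-0.850356250) = 0.850356250 eV
λ = hc/E = 1239.84 eV·nm / 0.850356250 eV = 1458.024 nm

This energy equals the ionization energy from the n = 4 state of hydrogen.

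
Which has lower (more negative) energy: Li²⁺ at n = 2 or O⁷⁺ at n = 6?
Li²⁺ at n = 2 (E = -30.6128 eV)

Using E_n = -13.6057 Z² / n² eV:

Li²⁺ (Z = 3) at n = 2:
E = -13.6057 × 3² / 2² = -13.6057 × 9 / 4 = -30.6128250 eV

O⁷⁺ (Z = 8) at n = 6:
E = -13.6057 × 8² / 6² = -13.6057 × 64 / 36 = -24.1879111 eV

Since -30.6128250 eV < -24.1879111 eV,
Li²⁺ at n = 2 is more tightly bound (requires more energy to ionize).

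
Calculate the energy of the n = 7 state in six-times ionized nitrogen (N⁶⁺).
-13.606 eV

For hydrogen-like ions, the energy levels scale with Z²:
E_n = -13.6057 Z² / n² eV

For N⁶⁺ (Z = 7) at n = 7:
E_7 = -13.6057 × 7² / 7²
E_7 = -13.6057 × 49 / 49
E_7 = -666.6793 / 49
E_7 = -13.606 eV

The energy is 49 times more negative than hydrogen at the same n due to the stronger nuclear charge.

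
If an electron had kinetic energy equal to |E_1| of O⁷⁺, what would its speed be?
1.75015e+07 m/s (or 5.8379% of c)

The binding energy at n = 1 for O⁷⁺ is:
E_1 = -13.6057 × 8²/1² = -870.764800 eV
|E_1| = 870.764800 eV

Convert to Joules:
KE = 870.764800 eV × (1.602177 × 10⁻¹⁹ J/eV) = 1.3951193e-16 J

Using KE = ½mv²:
v = √(2·KE/m_e)
v = √(2 × 1.3951193e-16 J / 9.10938 × 10⁻³¹ kg)
v = 1.75015e+07 m/s

This is approximately 5.8379% the speed of light.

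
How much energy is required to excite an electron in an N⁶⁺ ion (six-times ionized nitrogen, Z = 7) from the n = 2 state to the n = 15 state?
163.7068 eV

The energy levels of a hydrogen-like atom are E_n = -13.6057 Z² eV / n².

Energy at n = 2: E_2 = -13.6057 × 7² / 2² = -166.6698250 eV
Energy at n = 15: E_15 = -13.6057 × 7² / 15² = -2.9630191 eV

The excitation energy is the difference:
ΔE = E_15 - E_2
ΔE = -2.9630191 - (-166.6698250)
ΔE = 163.7068 eV

Since this is positive, energy must be absorbed (photon absorption).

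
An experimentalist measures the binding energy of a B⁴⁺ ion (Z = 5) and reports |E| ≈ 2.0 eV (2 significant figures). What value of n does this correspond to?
n = 13

The exact energy levels follow E_n = -13.6057 Z² / n² eV with Z = 5.

The measured value (-2.0 eV) is reported to only 2 significant figures, so we must test candidate n values and see which one matches to that precision.

Candidate energies:
  n = 11:  E = -13.6057 × 5² / 11² = -2.811095 eV
  n = 12:  E = -13.6057 × 5² / 12² = -2.362101 eV
  n = 13:  E = -13.6057 × 5² / 13² = -2.012678 eV  ← matches
  n = 14:  E = -13.6057 × 5² / 14² = -1.735421 eV
  n = 15:  E = -13.6057 × 5² / 15² = -1.511744 eV

Checking against the measurement of -2.0 eV (2 sig figs), only n = 13 agrees:
E_13 = -2.012678 eV, which rounds to -2.0 eV ✓

Therefore n = 13.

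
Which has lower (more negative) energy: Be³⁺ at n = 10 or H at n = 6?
Be³⁺ at n = 10 (E = -2.17691 eV)

Using E_n = -13.6057 Z² / n² eV:

Be³⁺ (Z = 4) at n = 10:
E = -13.6057 × 4² / 10² = -13.6057 × 16 / 100 = -2.17691200 eV

H (Z = 1) at n = 6:
E = -13.6057 × 1² / 6² = -13.6057 × 1 / 36 = -0.37793611 eV

Since -2.17691200 eV < -0.37793611 eV,
Be³⁺ at n = 10 is more tightly bound (requires more energy to ionize).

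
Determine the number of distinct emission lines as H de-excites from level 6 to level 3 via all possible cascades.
6

The electron can occupy levels n = 3, 4, ..., 6 during de-excitation — that is m = 6 - 3 + 1 = 4 distinct levels.

The number of distinct spectral lines equals the number of ways to choose 2 of these m levels (each pair gives one possible emission transition):

Number of lines = m(m-1)/2 = 4×3/2 = 6

These correspond to all possible transitions between the 4 levels:
6 → 5, 6 → 4, 6 → 3, 5 → 4, 5 → 3, 4 → 3

Each transition produces a photon with a unique energy (and thus wavelength). This count does not depend on Z.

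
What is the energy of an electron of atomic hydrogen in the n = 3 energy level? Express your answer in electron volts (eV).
-1.512 eV

The energy levels of a hydrogen-like atom are given by:
E_n = -13.6057 eV / n²

For n = 3:
E_3 = -13.6057 eV / 3²
E_3 = -13.6057 eV / 9
E_3 = -1.512 eV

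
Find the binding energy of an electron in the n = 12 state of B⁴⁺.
2.36210 eV

The ionization energy is the energy needed to remove the electron completely (n → ∞).

For a hydrogen-like ion with Z = 5, E_n = -13.6057 Z² / n² eV.

At n = 12: E_12 = -13.6057 × 5² / 12² = -2.36210069 eV
At n = ∞: E_∞ = 0 eV

Ionization energy = E_∞ - E_12 = 0 - (-2.36210069) = 2.36210069 eV
Ionization energy ≈ 2.36210 eV

This is also called the binding energy of the electron in state n = 12.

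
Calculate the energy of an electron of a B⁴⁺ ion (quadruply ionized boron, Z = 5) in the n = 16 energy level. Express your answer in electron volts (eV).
-1.328682 eV

The energy levels of a hydrogen-like atom are given by:
E_n = -13.6057 Z² / n² eV  (with Z = 5 for B⁴⁺)

For n = 16:
E_16 = -13.6057 × 5² / 16²
E_16 = -13.6057 × 25 / 256
E_16 = -1.328682 eV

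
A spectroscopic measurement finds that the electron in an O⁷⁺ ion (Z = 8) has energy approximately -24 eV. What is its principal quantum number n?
n = 6

The exact energy levels follow E_n = -13.6057 Z² / n² eV with Z = 8.

The measured value (-24 eV) is reported to only 2 significant figures, so we must test candidate n values and see which one matches to that precision.

Candidate energies:
  n = 4:  E = -13.6057 × 8² / 4² = -54.42280 eV
  n = 5:  E = -13.6057 × 8² / 5² = -34.83059 eV
  n = 6:  E = -13.6057 × 8² / 6² = -24.18791 eV  ← matches
  n = 7:  E = -13.6057 × 8² / 7² = -17.77071 eV
  n = 8:  E = -13.6057 × 8² / 8² = -13.60570 eV

Checking against the measurement of -24 eV (2 sig figs), only n = 6 agrees:
E_6 = -24.18791 eV, which rounds to -24 eV ✓

Therefore n = 6.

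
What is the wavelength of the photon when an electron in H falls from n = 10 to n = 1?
92.047 nm

First, find the transition energy using E_n = -13.6057 / n² eV:
E_10 = -13.6057 / 10² = -0.13606 eV
E_1 = -13.6057 / 1² = -13.60570 eV

Photon energy: |ΔE| = |E_1 - E_10| = 13.46964 eV

Convert to wavelength using E = hc/λ with hc = 1239.84 eV·nm:
λ = hc/E = 1239.84 eV·nm / 13.46964 eV
λ = 92.047 nm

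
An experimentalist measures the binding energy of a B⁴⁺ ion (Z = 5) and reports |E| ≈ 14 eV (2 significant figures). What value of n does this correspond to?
n = 5

The exact energy levels follow E_n = -13.6057 Z² / n² eV with Z = 5.

The measured value (-14 eV) is reported to only 2 significant figures, so we must test candidate n values and see which one matches to that precision.

Candidate energies:
  n = 3:  E = -13.6057 × 5² / 3² = -37.79361 eV
  n = 4:  E = -13.6057 × 5² / 4² = -21.25891 eV
  n = 5:  E = -13.6057 × 5² / 5² = -13.60570 eV  ← matches
  n = 6:  E = -13.6057 × 5² / 6² = -9.44840 eV
  n = 7:  E = -13.6057 × 5² / 7² = -6.94168 eV

Checking against the measurement of -14 eV (2 sig figs), only n = 5 agrees:
E_5 = -13.60570 eV, which rounds to -14 eV ✓

Therefore n = 5.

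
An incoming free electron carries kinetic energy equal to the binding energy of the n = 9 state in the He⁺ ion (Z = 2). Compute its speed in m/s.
4.862e+05 m/s (or 0.162% of c)

The binding energy at n = 9 for He⁺ is:
E_9 = -13.6057 × 2²/9² = -0.6718864 eV
|E_9| = 0.6718864 eV

Convert to Joules:
KE = 0.6718864 eV × (1.602177 × 10⁻¹⁹ J/eV) = 1.07648e-19 J

Using KE = ½mv²:
v = √(2·KE/m_e)
v = √(2 × 1.07648e-19 J / 9.10938 × 10⁻³¹ kg)
v = 4.862e+05 m/s

This is approximately 0.162% the speed of light.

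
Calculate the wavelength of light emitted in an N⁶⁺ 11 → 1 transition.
1.875222 nm

First, find the transition energy using E_n = -13.6057 Z² / n² eV:
E_11 = -13.6057 × 7² / 11² = -5.50974628 eV
E_1 = -13.6057 × 7² / 1² = -666.67930000 eV

Photon energy: |ΔE| = |E_1 - E_11| = 661.16955372 eV

Convert to wavelength using E = hc/λ with hc = 1239.84 eV·nm:
λ = hc/E = 1239.84 eV·nm / 661.16955372 eV
λ = 1.875222 nm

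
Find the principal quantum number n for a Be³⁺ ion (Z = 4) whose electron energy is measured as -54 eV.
n = 2

The exact energy levels follow E_n = -13.6057 Z² / n² eV with Z = 4.

The measured value (-54 eV) is reported to only 2 significant figures, so we must test candidate n values and see which one matches to that precision.

Candidate energies:
  n = 1:  E = -13.6057 × 4² / 1² = -217.691200 eV
  n = 2:  E = -13.6057 × 4² / 2² = -54.422800 eV  ← matches
  n = 3:  E = -13.6057 × 4² / 3² = -24.187911 eV
  n = 4:  E = -13.6057 × 4² / 4² = -13.605700 eV

Checking against the measurement of -54 eV (2 sig figs), only n = 2 agrees:
E_2 = -54.422800 eV, which rounds to -54 eV ✓

Therefore n = 2.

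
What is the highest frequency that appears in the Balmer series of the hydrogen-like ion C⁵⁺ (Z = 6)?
2.96086e+16 Hz

The series limit corresponds to the transition from n = ∞ to n = 2.
This is the highest energy (shortest wavelength) transition in the Balmer series.

E_∞ = 0 eV
E_2 = -13.6057 × 6² / 2² = -122.451300 eV

Energy at series limit:
ΔE = E_∞ - E_2 = 0 - (-122.451300) = 122.451300 eV
E = 122.451300 eV × (1.602177 × 10⁻¹⁹ J/eV) = 1.9618866e-17 J
f = E/h = 1.9618866e-17 J / (6.62607 × 10⁻³⁴ J·s) = 2.96086e+16 Hz

This energy equals the ionization energy from the n = 2 state of C⁵⁺.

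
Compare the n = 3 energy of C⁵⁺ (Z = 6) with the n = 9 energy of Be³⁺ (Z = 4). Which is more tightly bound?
C⁵⁺ at n = 3 (E = -54.423 eV)

Using E_n = -13.6057 Z² / n² eV:

C⁵⁺ (Z = 6) at n = 3:
E = -13.6057 × 6² / 3² = -13.6057 × 36 / 9 = -54.422800 eV

Be³⁺ (Z = 4) at n = 9:
E = -13.6057 × 4² / 9² = -13.6057 × 16 / 81 = -2.687546 eV

Since -54.422800 eV < -2.687546 eV,
C⁵⁺ at n = 3 is more tightly bound (requires more energy to ionize).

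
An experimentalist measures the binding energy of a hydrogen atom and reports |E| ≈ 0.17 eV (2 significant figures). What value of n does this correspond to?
n = 9

The exact energy levels follow E_n = -13.6057 eV / n².

The measured value (-0.17 eV) is reported to only 2 significant figures, so we must test candidate n values and see which one matches to that precision.

Candidate energies:
  n = 7:  E = -13.6057/7² = -0.27767 eV
  n = 8:  E = -13.6057/8² = -0.21259 eV
  n = 9:  E = -13.6057/9² = -0.16797 eV  ← matches
  n = 10:  E = -13.6057/10² = -0.13606 eV
  n = 11:  E = -13.6057/11² = -0.11244 eV

Checking against the measurement of -0.17 eV (2 sig figs), only n = 9 agrees:
E_9 = -0.16797 eV, which rounds to -0.17 eV ✓

Therefore n = 9.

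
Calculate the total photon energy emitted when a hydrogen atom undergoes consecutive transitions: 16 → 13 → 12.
0.04134 eV

The energy levels of hydrogen are E_n = -13.6057 / n² eV.

First transition (16 → 13):
ΔE₁ = |E_13 - E_16|
ΔE₁ = |-0.08050710059 - (-0.05314726563)| = 0.02735983 eV

Second transition (13 → 12):
ΔE₂ = |E_12 - E_13|
ΔE₂ = |-0.09448402778 - (-0.08050710059)| = 0.01397693 eV

Total energy released:
E_total = ΔE₁ + ΔE₂ = 0.02735983 + 0.01397693 = 0.04134 eV

Note: This equals the direct transition 16 → 12: 0.04134 eV ✓
Energy is conserved regardless of the path taken.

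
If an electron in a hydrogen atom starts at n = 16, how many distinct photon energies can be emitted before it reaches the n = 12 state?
10

The electron can occupy levels n = 12, 13, ..., 16 during de-excitation — that is m = 16 - 12 + 1 = 5 distinct levels.

The number of distinct spectral lines equals the number of ways to choose 2 of these m levels (each pair gives one possible emission transition):

Number of lines = m(m-1)/2 = 5×4/2 = 10

These correspond to all possible transitions between the 5 levels:
16 → 15, 16 → 14, 16 → 13, 16 → 12, 15 → 14, 15 → 13, 15 → 12, 14 → 13...

Each transition produces a photon with a unique energy (and thus wavelength). This count does not depend on Z.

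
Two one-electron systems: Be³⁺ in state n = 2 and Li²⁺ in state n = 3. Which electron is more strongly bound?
Be³⁺ at n = 2 (E = -54.423 eV)

Using E_n = -13.6057 Z² / n² eV:

Be³⁺ (Z = 4) at n = 2:
E = -13.6057 × 4² / 2² = -13.6057 × 16 / 4 = -54.422800 eV

Li²⁺ (Z = 3) at n = 3:
E = -13.6057 × 3² / 3² = -13.6057 × 9 / 9 = -13.605700 eV

Since -54.422800 eV < -13.605700 eV,
Be³⁺ at n = 2 is more tightly bound (requires more energy to ionize).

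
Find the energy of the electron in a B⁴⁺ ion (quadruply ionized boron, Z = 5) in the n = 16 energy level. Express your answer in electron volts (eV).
-1.33 eV

The energy levels of a hydrogen-like atom are given by:
E_n = -13.6057 Z² / n² eV  (with Z = 5 for B⁴⁺)

For n = 16:
E_16 = -13.6057 × 5² / 16²
E_16 = -13.6057 × 25 / 256
E_16 = -1.33 eV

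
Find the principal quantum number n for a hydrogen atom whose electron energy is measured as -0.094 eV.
n = 12

The exact energy levels follow E_n = -13.6057 eV / n².

The measured value (-0.094 eV) is reported to only 2 significant figures, so we must test candidate n values and see which one matches to that precision.

Candidate energies:
  n = 10:  E = -13.6057/10² = -0.13606 eV
  n = 11:  E = -13.6057/11² = -0.11244 eV
  n = 12:  E = -13.6057/12² = -0.09448 eV  ← matches
  n = 13:  E = -13.6057/13² = -0.08051 eV
  n = 14:  E = -13.6057/14² = -0.06942 eV

Checking against the measurement of -0.094 eV (2 sig figs), only n = 12 agrees:
E_12 = -0.09448 eV, which rounds to -0.094 eV ✓

Therefore n = 12.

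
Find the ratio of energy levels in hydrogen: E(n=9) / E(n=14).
2.419753

Using E_n = -13.6057 Z² / n² eV with Z = 1:

E_9 = -13.6057 / 9² = -13.6057 / 81 = -0.167971604938 eV
E_14 = -13.6057 / 14² = -13.6057 / 196 = -0.069416836735 eV

The ratio is:
E_9/E_14 = (-0.167971604938) / (-0.069416836735)
E_9/E_14 = (-13.6057/81) / (-13.6057/196)
E_9/E_14 = 196/81
E_9/E_14 = 2.419753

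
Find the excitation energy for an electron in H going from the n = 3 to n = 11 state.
1.40 eV

The energy levels of a hydrogen-like atom are E_n = -13.6057 eV / n².

Energy at n = 3: E_3 = -13.6057 / 3² = -1.51174 eV
Energy at n = 11: E_11 = -13.6057 / 11² = -0.11244 eV

The excitation energy is the difference:
ΔE = E_11 - E_3
ΔE = -0.11244 - (-1.51174)
ΔE = 1.40 eV

Since this is positive, energy must be absorbed (photon absorption).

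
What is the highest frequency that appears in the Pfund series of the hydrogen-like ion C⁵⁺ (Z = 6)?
4.7374e+15 Hz

The series limit corresponds to the transition from n = ∞ to n = 5.
This is the highest energy (shortest wavelength) transition in the Pfund series.

E_∞ = 0 eV
E_5 = -13.6057 × 6² / 5² = -19.592208 eV

Energy at series limit:
ΔE = E_∞ - E_5 = 0 - (-19.592208) = 19.592208 eV
E = 19.592208 eV × (1.602177 × 10⁻¹⁹ J/eV) = 3.139019e-18 J
f = E/h = 3.139019e-18 J / (6.62607 × 10⁻³⁴ J·s) = 4.7374e+15 Hz

This energy equals the ionization energy from the n = 5 state of C⁵⁺.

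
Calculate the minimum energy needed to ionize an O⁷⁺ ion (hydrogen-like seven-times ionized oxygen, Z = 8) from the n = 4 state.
54.4228 eV

The ionization energy is the energy needed to remove the electron completely (n → ∞).

For a hydrogen-like ion with Z = 8, E_n = -13.6057 Z² / n² eV.

At n = 4: E_4 = -13.6057 × 8² / 4² = -54.4228000 eV
At n = ∞: E_∞ = 0 eV

Ionization energy = E_∞ - E_4 = 0 - (-54.4228000) = 54.4228000 eV
Ionization energy ≈ 54.4228 eV

This is also called the binding energy of the electron in state n = 4.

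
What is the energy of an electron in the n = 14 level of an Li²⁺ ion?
-0.624752 eV

For hydrogen-like ions, the energy levels scale with Z²:
E_n = -13.6057 Z² / n² eV

For Li²⁺ (Z = 3) at n = 14:
E_14 = -13.6057 × 3² / 14²
E_14 = -13.6057 × 9 / 196
E_14 = -122.4513 / 196
E_14 = -0.624752 eV

The energy is 9 times more negative than hydrogen at the same n due to the stronger nuclear charge.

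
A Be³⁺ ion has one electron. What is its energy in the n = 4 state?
-13.61 eV

For hydrogen-like ions, the energy levels scale with Z²:
E_n = -13.6057 Z² / n² eV

For Be³⁺ (Z = 4) at n = 4:
E_4 = -13.6057 × 4² / 4²
E_4 = -13.6057 × 16 / 16
E_4 = -217.6912 / 16
E_4 = -13.61 eV

The energy is 16 times more negative than hydrogen at the same n due to the stronger nuclear charge.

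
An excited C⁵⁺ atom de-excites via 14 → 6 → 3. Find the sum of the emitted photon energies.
51.92379 eV

The energy levels of C⁵⁺ are E_n = -13.6057 × 6² / n² eV.

First transition (14 → 6):
ΔE₁ = |E_6 - E_14|
ΔE₁ = |-13.60570000000 - (-2.49900612245)| = 11.10669388 eV

Second transition (6 → 3):
ΔE₂ = |E_3 - E_6|
ΔE₂ = |-54.42280000000 - (-13.60570000000)| = 40.81710000 eV

Total energy released:
E_total = ΔE₁ + ΔE₂ = 11.10669388 + 40.81710000 = 51.92379 eV

Note: This equals the direct transition 14 → 3: 51.92379 eV ✓
Energy is conserved regardless of the path taken.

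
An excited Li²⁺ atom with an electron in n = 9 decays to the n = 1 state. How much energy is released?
120.9396 eV

The energy levels are E_n = -13.6057 Z² eV / n².

Energy at n = 9: E_9 = -13.6057 × 3² / 9² = -1.5117444 eV
Energy at n = 1: E_1 = -13.6057 × 3² / 1² = -122.4513000 eV

For emission (electron falling to lower state), the photon energy is:
E_photon = E_9 - E_1 = |-1.5117444 - (-122.4513000)|
E_photon = 120.9396 eV

This energy is carried away by the emitted photon.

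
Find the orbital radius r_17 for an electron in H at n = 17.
15.293221 nm (or 152.932214 Å)

The Bohr radius formula is:
r_n = n² a₀ / Z

where a₀ = 0.052917721 nm is the Bohr radius.

For H (Z = 1) at n = 17:
r_17 = 17² × 0.052917721 nm / 1
r_17 = 289 × 0.052917721 nm / 1
r_17 = 15.2932214 nm / 1
r_17 = 15.293221 nm

The electron orbits at approximately 15.293221 nm from the nucleus.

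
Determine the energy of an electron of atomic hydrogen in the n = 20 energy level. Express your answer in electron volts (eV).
-0.0340 eV

The energy levels of a hydrogen-like atom are given by:
E_n = -13.6057 eV / n²

For n = 20:
E_20 = -13.6057 eV / 20²
E_20 = -13.6057 eV / 400
E_20 = -0.0340 eV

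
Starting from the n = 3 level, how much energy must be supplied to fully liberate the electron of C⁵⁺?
54.4228 eV

The ionization energy is the energy needed to remove the electron completely (n → ∞).

For a hydrogen-like ion with Z = 6, E_n = -13.6057 Z² / n² eV.

At n = 3: E_3 = -13.6057 × 6² / 3² = -54.4228000 eV
At n = ∞: E_∞ = 0 eV

Ionization energy = E_∞ - E_3 = 0 - (-54.4228000) = 54.4228000 eV
Ionization energy ≈ 54.4228 eV

This is also called the binding energy of the electron in state n = 3.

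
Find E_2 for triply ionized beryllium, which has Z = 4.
-54.422800 eV

For hydrogen-like ions, the energy levels scale with Z²:
E_n = -13.6057 Z² / n² eV

For Be³⁺ (Z = 4) at n = 2:
E_2 = -13.6057 × 4² / 2²
E_2 = -13.6057 × 16 / 4
E_2 = -217.6912 / 4
E_2 = -54.422800 eV

The energy is 16 times more negative than hydrogen at the same n due to the stronger nuclear charge.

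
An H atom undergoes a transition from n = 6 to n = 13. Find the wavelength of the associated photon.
4168.524 nm

First, find the transition energy using E_n = -13.6057 / n² eV:
E_6 = -13.6057 / 6² = -0.377936111 eV
E_13 = -13.6057 / 13² = -0.080507101 eV

Photon energy: |ΔE| = |E_13 - E_6| = 0.297429010 eV

Convert to wavelength using E = hc/λ with hc = 1239.84 eV·nm:
λ = hc/E = 1239.84 eV·nm / 0.297429010 eV
λ = 4168.524 nm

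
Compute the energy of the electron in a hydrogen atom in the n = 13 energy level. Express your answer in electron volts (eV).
-0.08 eV

The energy levels of a hydrogen-like atom are given by:
E_n = -13.6057 eV / n²

For n = 13:
E_13 = -13.6057 eV / 13²
E_13 = -13.6057 eV / 169
E_13 = -0.08 eV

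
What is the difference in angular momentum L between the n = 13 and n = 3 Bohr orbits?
1.05457e-33 J·s (or 10ℏ)

In the Bohr model, L_n = nℏ where ℏ = 1.0545718e-34 J·s.

L_13 = 13ℏ = 1.3709433e-33 J·s
L_3 = 3ℏ = 3.1637154e-34 J·s

ΔL = L_13 - L_3 = (13 - 3)ℏ = 10ℏ
ΔL = 10 × 1.0545718e-34 J·s = 1.05457e-33 J·s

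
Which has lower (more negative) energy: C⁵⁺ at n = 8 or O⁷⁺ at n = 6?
O⁷⁺ at n = 6 (E = -24.187911 eV)

Using E_n = -13.6057 Z² / n² eV:

C⁵⁺ (Z = 6) at n = 8:
E = -13.6057 × 6² / 8² = -13.6057 × 36 / 64 = -7.653206250 eV

O⁷⁺ (Z = 8) at n = 6:
E = -13.6057 × 8² / 6² = -13.6057 × 64 / 36 = -24.187911111 eV

Since -24.187911111 eV < -7.653206250 eV,
O⁷⁺ at n = 6 is more tightly bound (requires more energy to ionize).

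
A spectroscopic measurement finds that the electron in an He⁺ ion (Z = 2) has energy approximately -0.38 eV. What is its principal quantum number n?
n = 12

The exact energy levels follow E_n = -13.6057 Z² / n² eV with Z = 2.

The measured value (-0.38 eV) is reported to only 2 significant figures, so we must test candidate n values and see which one matches to that precision.

Candidate energies:
  n = 10:  E = -13.6057 × 2² / 10² = -0.544228 eV
  n = 11:  E = -13.6057 × 2² / 11² = -0.449775 eV
  n = 12:  E = -13.6057 × 2² / 12² = -0.377936 eV  ← matches
  n = 13:  E = -13.6057 × 2² / 13² = -0.322028 eV
  n = 14:  E = -13.6057 × 2² / 14² = -0.277667 eV

Checking against the measurement of -0.38 eV (2 sig figs), only n = 12 agrees:
E_12 = -0.377936 eV, which rounds to -0.38 eV ✓

Therefore n = 12.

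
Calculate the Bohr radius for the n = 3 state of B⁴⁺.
0.0953 nm (or 0.9525 Å)

The Bohr radius formula is:
r_n = n² a₀ / Z

where a₀ = 0.0529177 nm is the Bohr radius.

For B⁴⁺ (Z = 5) at n = 3:
r_3 = 3² × 0.0529177 nm / 5
r_3 = 9 × 0.0529177 nm / 5
r_3 = 0.47626 nm / 5
r_3 = 0.0953 nm

The electron orbits at approximately 0.0953 nm from the nucleus.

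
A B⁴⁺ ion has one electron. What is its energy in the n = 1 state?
-340.1425 eV

For hydrogen-like ions, the energy levels scale with Z²:
E_n = -13.6057 Z² / n² eV

For B⁴⁺ (Z = 5) at n = 1:
E_1 = -13.6057 × 5² / 1²
E_1 = -13.6057 × 25 / 1
E_1 = -340.1425 / 1
E_1 = -340.1425 eV

The energy is 25 times more negative than hydrogen at the same n due to the stronger nuclear charge.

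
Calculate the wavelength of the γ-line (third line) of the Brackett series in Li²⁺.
240.55 nm

The lines of a series are numbered from the longest wavelength (smallest ΔE) outward; the third line is the transition from n = n_f + 3 to n_f.
The Brackett series has all transitions ending at n_f = 4.

For Li²⁺ (Z = 3), the third line (γ-line) is the jump from n = 7 to n = 4:
E_7 = -13.6057 × 3² / 7² = -2.499006 eV
E_4 = -13.6057 × 3² / 4² = -7.653206 eV
ΔE = E_7 - E_4 = 5.154200 eV

λ = hc/E = 1239.84 eV·nm / 5.154200 eV
λ = 240.55 nm

This is the γ-line of the Brackett series in Li²⁺.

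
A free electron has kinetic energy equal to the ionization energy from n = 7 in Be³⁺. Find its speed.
1.25e+06 m/s (or 0.416993% of c)

The binding energy at n = 7 for Be³⁺ is:
E_7 = -13.6057 × 4²/7² = -4.44267755 eV
|E_7| = 4.44267755 eV

Convert to Joules:
KE = 4.44267755 eV × (1.602177 × 10⁻¹⁹ J/eV) = 7.1180e-19 J

Using KE = ½mv²:
v = √(2·KE/m_e)
v = √(2 × 7.1180e-19 J / 9.10938 × 10⁻³¹ kg)
v = 1.25e+06 m/s

This is approximately 0.416993% the speed of light.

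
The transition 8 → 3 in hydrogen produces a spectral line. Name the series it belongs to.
Paschen series

The spectral series in hydrogen are named based on the final (lower) energy level:
- Lyman series: n_final = 1 (ultraviolet)
- Balmer series: n_final = 2 (visible/near-UV)
- Paschen series: n_final = 3 (infrared)
- Brackett series: n_final = 4 (infrared)
- Pfund series: n_final = 5 (far infrared)

Since this transition ends at n = 3, it belongs to the Paschen series.

For reference, this 8 → 3 line has photon energy
ΔE = 13.6057 eV × (1/3² - 1/8²) = 1.2991554 eV,
corresponding to wavelength λ = hc/ΔE = 1239.84 eV·nm / 1.2991554 eV = 954.343 nm in the infrared region.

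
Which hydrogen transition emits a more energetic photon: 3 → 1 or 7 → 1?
7 → 1

Calculate the energy for each transition:

Transition 3 → 1:
ΔE₁ = |E_1 - E_3| = |-13.6057/1² - (-13.6057/3²)|
ΔE₁ = |-13.60570000 - (-1.51174444)| = 12.09396 eV

Transition 7 → 1:
ΔE₂ = |E_1 - E_7| = |-13.6057/1² - (-13.6057/7²)|
ΔE₂ = |-13.60570000 - (-0.27766735)| = 13.32803 eV

Since 13.32803 eV > 12.09396 eV, the transition 7 → 1 emits the more energetic photon.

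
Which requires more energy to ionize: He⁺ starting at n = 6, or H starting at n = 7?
He⁺ at n = 6 (E = -1.512 eV)

Using E_n = -13.6057 Z² / n² eV:

He⁺ (Z = 2) at n = 6:
E = -13.6057 × 2² / 6² = -13.6057 × 4 / 36 = -1.511744 eV

H (Z = 1) at n = 7:
E = -13.6057 × 1² / 7² = -13.6057 × 1 / 49 = -0.277667 eV

Since -1.511744 eV < -0.277667 eV,
He⁺ at n = 6 is more tightly bound (requires more energy to ionize).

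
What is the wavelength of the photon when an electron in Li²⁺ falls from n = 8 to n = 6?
833.156692 nm

First, find the transition energy using E_n = -13.6057 Z² / n² eV:
E_8 = -13.6057 × 3² / 8² = -1.9133015625 eV
E_6 = -13.6057 × 3² / 6² = -3.4014250000 eV

Photon energy: |ΔE| = |E_6 - E_8| = 1.4881234375 eV

Convert to wavelength using E = hc/λ with hc = 1239.84 eV·nm:
λ = hc/E = 1239.84 eV·nm / 1.4881234375 eV
λ = 833.156692 nm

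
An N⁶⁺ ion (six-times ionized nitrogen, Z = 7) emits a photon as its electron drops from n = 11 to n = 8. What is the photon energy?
4.907118 eV

The energy levels are E_n = -13.6057 Z² eV / n².

Energy at n = 11: E_11 = -13.6057 × 7² / 11² = -5.509746281 eV
Energy at n = 8: E_8 = -13.6057 × 7² / 8² = -10.416864063 eV

For emission (electron falling to lower state), the photon energy is:
E_photon = E_11 - E_8 = |-5.509746281 - (-10.416864063)|
E_photon = 4.907118 eV

This energy is carried away by the emitted photon.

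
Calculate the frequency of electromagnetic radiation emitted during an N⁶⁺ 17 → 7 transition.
2.732e+15 Hz

First, find the transition energy:
E_17 = -13.6057 × 7² / 17² = -2.306849 eV
E_7 = -13.6057 × 7² / 7² = -13.605700 eV
|ΔE| = |E_7 - E_17| = 11.298851 eV

Convert to Joules: E = 11.298851 eV × (1.602177 × 10⁻¹⁹ J/eV) = 1.81028e-18 J

Using E = hf:
f = E/h = 1.81028e-18 J / (6.62607 × 10⁻³⁴ J·s)
f = 2.732e+15 Hz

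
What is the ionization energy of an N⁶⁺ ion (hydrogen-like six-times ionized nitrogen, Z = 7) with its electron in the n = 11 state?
5.510 eV

The ionization energy is the energy needed to remove the electron completely (n → ∞).

For a hydrogen-like ion with Z = 7, E_n = -13.6057 Z² / n² eV.

At n = 11: E_11 = -13.6057 × 7² / 11² = -5.509746 eV
At n = ∞: E_∞ = 0 eV

Ionization energy = E_∞ - E_11 = 0 - (-5.509746) = 5.509746 eV
Ionization energy ≈ 5.510 eV

This is also called the binding energy of the electron in state n = 11.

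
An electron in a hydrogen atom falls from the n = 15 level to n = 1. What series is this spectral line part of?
Lyman series

The spectral series in hydrogen are named based on the final (lower) energy level:
- Lyman series: n_final = 1 (ultraviolet)
- Balmer series: n_final = 2 (visible/near-UV)
- Paschen series: n_final = 3 (infrared)
- Brackett series: n_final = 4 (infrared)
- Pfund series: n_final = 5 (far infrared)

Since this transition ends at n = 1, it belongs to the Lyman series.

For reference, this 15 → 1 line has photon energy
ΔE = 13.6057 eV × (1/1² - 1/15²) = 13.5452 eV,
corresponding to wavelength λ = hc/ΔE = 1239.84 eV·nm / 13.5452 eV = 91.53 nm in the ultraviolet region.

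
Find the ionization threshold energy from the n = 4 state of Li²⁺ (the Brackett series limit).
7.6532 eV

The series limit corresponds to the transition from n = ∞ to n = 4.
This is the highest energy (shortest wavelength) transition in the Brackett series.

E_∞ = 0 eV
E_4 = -13.6057 × 3² / 4² = -7.6532 eV

Energy at series limit:
ΔE = E_∞ - E_4 = 0 - (-7.6532) = 7.6532 eV

This energy equals the ionization energy from the n = 4 state of Li²⁺.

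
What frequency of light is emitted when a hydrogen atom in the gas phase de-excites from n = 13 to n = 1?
3.2704e+15 Hz

First, find the transition energy:
E_13 = -13.6057 / 13² = -0.0805071 eV
E_1 = -13.6057 / 1² = -13.6057000 eV
|ΔE| = |E_1 - E_13| = 13.5251929 eV

Convert to Joules: E = 13.5251929 eV × (1.602177 × 10⁻¹⁹ J/eV) = 2.166975e-18 J

Using E = hf:
f = E/h = 2.166975e-18 J / (6.62607 × 10⁻³⁴ J·s)
f = 3.2704e+15 Hz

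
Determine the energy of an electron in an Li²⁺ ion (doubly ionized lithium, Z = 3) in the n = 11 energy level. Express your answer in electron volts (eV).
-1.011994 eV

The energy levels of a hydrogen-like atom are given by:
E_n = -13.6057 Z² / n² eV  (with Z = 3 for Li²⁺)

For n = 11:
E_11 = -13.6057 × 3² / 11²
E_11 = -13.6057 × 9 / 121
E_11 = -1.011994 eV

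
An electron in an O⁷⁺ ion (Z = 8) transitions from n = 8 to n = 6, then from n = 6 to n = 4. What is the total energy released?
40.8171 eV

The energy levels of O⁷⁺ are E_n = -13.6057 × 8² / n² eV.

First transition (8 → 6):
ΔE₁ = |E_6 - E_8|
ΔE₁ = |-24.1879111111 - (-13.6057000000)| = 10.5822111 eV

Second transition (6 → 4):
ΔE₂ = |E_4 - E_6|
ΔE₂ = |-54.4228000000 - (-24.1879111111)| = 30.2348889 eV

Total energy released:
E_total = ΔE₁ + ΔE₂ = 10.5822111 + 30.2348889 = 40.8171 eV

Note: This equals the direct transition 8 → 4: 40.8171 eV ✓
Energy is conserved regardless of the path taken.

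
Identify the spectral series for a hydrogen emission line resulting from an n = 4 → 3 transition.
Paschen series

The spectral series in hydrogen are named based on the final (lower) energy level:
- Lyman series: n_final = 1 (ultraviolet)
- Balmer series: n_final = 2 (visible/near-UV)
- Paschen series: n_final = 3 (infrared)
- Brackett series: n_final = 4 (infrared)
- Pfund series: n_final = 5 (far infrared)

Since this transition ends at n = 3, it belongs to the Paschen series.

For reference, this 4 → 3 line has photon energy
ΔE = 13.6057 eV × (1/3² - 1/4²) = 0.66138819444 eV,
corresponding to wavelength λ = hc/ΔE = 1239.84 eV·nm / 0.66138819444 eV = 1874.60256 nm in the infrared region.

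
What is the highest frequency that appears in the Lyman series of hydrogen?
3.29e+15 Hz

The series limit corresponds to the transition from n = ∞ to n = 1.
This is the highest energy (shortest wavelength) transition in the Lyman series.

E_∞ = 0 eV
E_1 = -13.6057 / 1² = -13.605700 eV

Energy at series limit:
ΔE = E_∞ - E_1 = 0 - (-13.605700) = 13.605700 eV
E = 13.605700 eV × (1.602177 × 10⁻¹⁹ J/eV) = 2.1799e-18 J
f = E/h = 2.1799e-18 J / (6.62607 × 10⁻³⁴ J·s) = 3.29e+15 Hz

This energy equals the ionization energy from the n = 1 state of hydrogen.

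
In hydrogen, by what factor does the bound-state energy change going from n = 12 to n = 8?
2.250000

Using E_n = -13.6057 Z² / n² eV with Z = 1:

E_8 = -13.6057 / 8² = -13.6057 / 64 = -0.212589062500 eV
E_12 = -13.6057 / 12² = -13.6057 / 144 = -0.094484027778 eV

The ratio is:
E_8/E_12 = (-0.212589062500) / (-0.094484027778)
E_8/E_12 = (-13.6057/64) / (-13.6057/144)
E_8/E_12 = 144/64
E_8/E_12 = 2.250000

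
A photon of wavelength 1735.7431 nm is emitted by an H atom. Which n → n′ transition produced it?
n = 10 → n = 4

First, find the photon energy from the wavelength (hc = 1239.84 eV·nm):
E = hc/λ = 1239.84 eV·nm / 1735.7431 nm = 0.71429925 eV

The energy levels of hydrogen satisfy E_n = -13.6057 / n² eV, so an emission n_i → n_f releases
ΔE = 13.6057 × (1/n_f² − 1/n_i²) eV.

Setting ΔE equal to the photon energy:
1/n_f² − 1/n_i² = 0.71429925 / 13.6057 = 0.052500000

Since 1/n_i² must be positive, we need 1/n_f² > 0.052500000, i.e. n_f ≤ 4. For each allowed n_f, solve n_i = (1/n_f² − 0.052500000)^(−1/2) and check whether it is a whole number:
  n_f = 1: 1/n_i² = 1.000000000 − 0.052500000 = 0.947500000 → n_i = 1.027  (not an integer) ✗
  n_f = 2: 1/n_i² = 0.250000000 − 0.052500000 = 0.197500000 → n_i = 2.250  (not an integer) ✗
  n_f = 3: 1/n_i² = 0.111111111 − 0.052500000 = 0.058611111 → n_i = 4.131  (not an integer) ✗
  n_f = 4: 1/n_i² = 0.062500000 − 0.052500000 = 0.010000000 → n_i = 10.000  → integer, n_i = 10 ✓

Only n_f = 4 gives an integer upper level, n_i = 10.

The transition is from n = 10 to n = 4 (emission).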